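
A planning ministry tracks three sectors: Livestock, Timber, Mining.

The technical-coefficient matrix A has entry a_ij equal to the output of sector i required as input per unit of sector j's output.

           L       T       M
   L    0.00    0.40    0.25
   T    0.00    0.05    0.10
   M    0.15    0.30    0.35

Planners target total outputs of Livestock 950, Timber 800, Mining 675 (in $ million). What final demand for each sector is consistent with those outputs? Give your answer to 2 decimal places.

I − A =
  [   1.00    -0.40    -0.25]
  [   0.00     0.95    -0.10]
  [  -0.15    -0.30     0.65]
d = (I − A) x:
  d_L = (+1.00)·950 + (-0.40)·800 + (-0.25)·675 = 461.25
  d_T = (+0.00)·950 + (+0.95)·800 + (-0.10)·675 = 692.50
  d_M = (-0.15)·950 + (-0.30)·800 + (+0.65)·675 = 56.25

d_L = 461.25, d_T = 692.50, d_M = 56.25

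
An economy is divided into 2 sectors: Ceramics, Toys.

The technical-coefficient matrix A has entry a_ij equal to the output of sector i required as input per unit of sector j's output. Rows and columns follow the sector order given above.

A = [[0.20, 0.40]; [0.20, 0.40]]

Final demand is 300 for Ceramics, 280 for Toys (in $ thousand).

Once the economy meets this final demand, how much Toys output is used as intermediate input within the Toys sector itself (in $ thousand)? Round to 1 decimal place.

z_22 = 284.0

I − A =
  [   0.80    -0.40]
  [  -0.20     0.60]
det(I−A) = (0.80)(0.60) − (-0.40)(-0.20) = 0.4000
adj(I−A) = [[0.60, 0.40], [0.20, 0.80]]
(I − A)⁻¹ = adj(I−A) / det(I−A) ≈
  [   1.5000     1.0000]
  [   0.5000     2.0000]
First solve x = (I − A)⁻¹ d = adj(I−A)·d / det(I−A); in particular x_2 = (0.20·300 + 0.80·280) / 0.4000 = 284.00 / 0.4000 = 710.000.
Intermediate flow from 2 to 2: z_22 = a_22 · x_2 = 0.40 × 284.00 / 0.4000 = 113.60 / 0.4000 = 284.0.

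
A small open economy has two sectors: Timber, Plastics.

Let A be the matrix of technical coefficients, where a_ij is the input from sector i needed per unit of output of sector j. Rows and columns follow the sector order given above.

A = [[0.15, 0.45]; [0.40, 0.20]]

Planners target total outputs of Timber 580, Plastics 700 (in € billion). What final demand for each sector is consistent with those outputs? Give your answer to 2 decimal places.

I − A =
  [   0.85    -0.45]
  [  -0.40     0.80]
d = (I − A) x:
  d_1 = (+0.85)·580 + (-0.45)·700 = 178.00
  d_2 = (-0.40)·580 + (+0.80)·700 = 328.00

d_1 = 178.00, d_2 = 328.00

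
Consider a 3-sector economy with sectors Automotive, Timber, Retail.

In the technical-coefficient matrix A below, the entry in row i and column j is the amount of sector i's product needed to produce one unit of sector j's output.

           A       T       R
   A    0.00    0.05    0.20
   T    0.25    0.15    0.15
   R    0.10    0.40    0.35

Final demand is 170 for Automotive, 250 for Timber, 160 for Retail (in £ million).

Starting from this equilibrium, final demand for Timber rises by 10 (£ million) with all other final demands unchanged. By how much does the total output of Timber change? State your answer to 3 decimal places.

I − A =
  [   1.00    -0.05    -0.20]
  [  -0.25     0.85    -0.15]
  [  -0.10    -0.40     0.65]
Cofactors of I−A, C_ij = (−1)^(i+j)·(minor ij) (rows/columns in the sector order above):
  C_11 = (0.85)(0.65) − (-0.15)(-0.40) = 0.4925
  C_12 = −[(-0.25)(0.65) − (-0.15)(-0.10)] = 0.1775
  C_13 = (-0.25)(-0.40) − (0.85)(-0.10) = 0.1850
  C_21 = −[(-0.05)(0.65) − (-0.20)(-0.40)] = 0.1125
  C_22 = (1.00)(0.65) − (-0.20)(-0.10) = 0.6300
  C_23 = −[(1.00)(-0.40) − (-0.05)(-0.10)] = 0.4050
  C_31 = (-0.05)(-0.15) − (-0.20)(0.85) = 0.1775
  C_32 = −[(1.00)(-0.15) − (-0.20)(-0.25)] = 0.2000
  C_33 = (1.00)(0.85) − (-0.05)(-0.25) = 0.8375
det(I−A) = Σ_j (I−A)_1j·C_1j = (1.00)(0.4925) + (-0.05)(0.1775) + (-0.20)(0.1850) = 0.446625
adj(I−A) = Cᵀ =
  [ 0.4925   0.1125   0.1775]
  [ 0.1775   0.6300   0.2000]
  [ 0.1850   0.4050   0.8375]
(I − A)⁻¹ = adj(I−A) / det(I−A) ≈
  [   1.1027     0.2519     0.3974]
  [   0.3974     1.4106     0.4478]
  [   0.4142     0.9068     1.8752]
Δx = (I − A)⁻¹ Δd with Δd having +10 in the Timber component and 0 elsewhere.
So Δx_T = L_TT · (+10), where L_TT = adj(I−A)_TT / det(I−A) = 0.6300 / 0.446625.
Δx_T = 0.6300 × (+10) / 0.446625 = 6.30 / 0.446625 ≈ 14.106.

Δx_T = 14.106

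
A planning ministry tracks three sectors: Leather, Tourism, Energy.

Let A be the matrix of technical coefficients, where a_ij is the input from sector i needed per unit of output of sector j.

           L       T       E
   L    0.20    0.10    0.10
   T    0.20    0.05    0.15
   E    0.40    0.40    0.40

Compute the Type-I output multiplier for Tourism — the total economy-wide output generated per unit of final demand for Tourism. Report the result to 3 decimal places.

m_T = 2.616

I − A =
  [   0.80    -0.10    -0.10]
  [  -0.20     0.95    -0.15]
  [  -0.40    -0.40     0.60]
Cofactors of I−A, C_ij = (−1)^(i+j)·(minor ij) (rows/columns in the sector order above):
  C_11 = (0.95)(0.60) − (-0.15)(-0.40) = 0.5100
  C_12 = −[(-0.20)(0.60) − (-0.15)(-0.40)] = 0.1800
  C_13 = (-0.20)(-0.40) − (0.95)(-0.40) = 0.4600
  C_21 = −[(-0.10)(0.60) − (-0.10)(-0.40)] = 0.1000
  C_22 = (0.80)(0.60) − (-0.10)(-0.40) = 0.4400
  C_23 = −[(0.80)(-0.40) − (-0.10)(-0.40)] = 0.3600
  C_31 = (-0.10)(-0.15) − (-0.10)(0.95) = 0.1100
  C_32 = −[(0.80)(-0.15) − (-0.10)(-0.20)] = 0.1400
  C_33 = (0.80)(0.95) − (-0.10)(-0.20) = 0.7400
det(I−A) = Σ_j (I−A)_1j·C_1j = (0.80)(0.5100) + (-0.10)(0.1800) + (-0.10)(0.4600) = 0.3440
adj(I−A) = Cᵀ =
  [ 0.5100   0.1000   0.1100]
  [ 0.1800   0.4400   0.1400]
  [ 0.4600   0.3600   0.7400]
(I − A)⁻¹ = adj(I−A) / det(I−A) ≈
  [   1.4826     0.2907     0.3198]
  [   0.5233     1.2791     0.4070]
  [   1.3372     1.0465     2.1512]
The output multiplier for sector j is the column-j sum of the Leontief inverse (I − A)⁻¹ = adj(I−A) / det(I−A).
Column T of adj(I−A): (0.1000, 0.4400, 0.3600); det(I−A) = 0.3440.
m_T = (0.1000 + 0.4400 + 0.3600) / 0.3440 = 0.90 / 0.3440 ≈ 2.616.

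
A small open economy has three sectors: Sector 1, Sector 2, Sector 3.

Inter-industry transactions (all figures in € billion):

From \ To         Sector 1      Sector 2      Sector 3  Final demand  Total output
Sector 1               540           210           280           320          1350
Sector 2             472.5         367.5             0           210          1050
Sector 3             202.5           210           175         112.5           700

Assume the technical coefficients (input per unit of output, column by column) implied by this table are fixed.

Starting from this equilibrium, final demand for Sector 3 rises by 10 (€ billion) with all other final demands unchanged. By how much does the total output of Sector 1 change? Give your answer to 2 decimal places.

Δx_1 = 15.03

Technical coefficients a_ij = z_ij / X_j:
  a_11 = 540/1350 = 0.40, a_21 = 472.5/1350 = 0.35, a_31 = 202.5/1350 = 0.15
  a_12 = 210/1050 = 0.20, a_22 = 367.5/1050 = 0.35, a_32 = 210/1050 = 0.20
  a_13 = 280/700 = 0.40, a_23 = 0/700 = 0.00, a_33 = 175/700 = 0.25
I − A =
  [   0.60    -0.20    -0.40]
  [  -0.35     0.65     0.00]
  [  -0.15    -0.20     0.75]
Cofactors of I−A, C_ij = (−1)^(i+j)·(minor ij) (rows/columns in the sector order above):
  C_11 = (0.65)(0.75) − (0.00)(-0.20) = 0.4875
  C_12 = −[(-0.35)(0.75) − (0.00)(-0.15)] = 0.2625
  C_13 = (-0.35)(-0.20) − (0.65)(-0.15) = 0.1675
  C_21 = −[(-0.20)(0.75) − (-0.40)(-0.20)] = 0.2300
  C_22 = (0.60)(0.75) − (-0.40)(-0.15) = 0.3900
  C_23 = −[(0.60)(-0.20) − (-0.20)(-0.15)] = 0.1500
  C_31 = (-0.20)(0.00) − (-0.40)(0.65) = 0.2600
  C_32 = −[(0.60)(0.00) − (-0.40)(-0.35)] = 0.1400
  C_33 = (0.60)(0.65) − (-0.20)(-0.35) = 0.3200
det(I−A) = Σ_j (I−A)_1j·C_1j = (0.60)(0.4875) + (-0.20)(0.2625) + (-0.40)(0.1675) = 0.1730
adj(I−A) = Cᵀ =
  [ 0.4875   0.2300   0.2600]
  [ 0.2625   0.3900   0.1400]
  [ 0.1675   0.1500   0.3200]
(I − A)⁻¹ = adj(I−A) / det(I−A) ≈
  [   2.8179     1.3295     1.5029]
  [   1.5173     2.2543     0.8092]
  [   0.9682     0.8671     1.8497]
Δx = (I − A)⁻¹ Δd with Δd having +10 in the Sector 3 component and 0 elsewhere.
So Δx_1 = L_13 · (+10), where L_13 = adj(I−A)_13 / det(I−A) = 0.2600 / 0.1730.
Δx_1 = 0.2600 × (+10) / 0.1730 = 2.60 / 0.1730 ≈ 15.03.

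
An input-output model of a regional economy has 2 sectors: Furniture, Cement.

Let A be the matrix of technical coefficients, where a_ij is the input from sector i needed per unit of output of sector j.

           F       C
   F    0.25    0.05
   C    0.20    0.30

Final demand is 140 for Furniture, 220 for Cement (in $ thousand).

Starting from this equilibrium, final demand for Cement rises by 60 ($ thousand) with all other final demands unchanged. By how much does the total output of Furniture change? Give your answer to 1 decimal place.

Δx_F = 5.8

I − A =
  [   0.75    -0.05]
  [  -0.20     0.70]
det(I−A) = (0.75)(0.70) − (-0.05)(-0.20) = 0.5150
adj(I−A) = [[0.70, 0.05], [0.20, 0.75]]
(I − A)⁻¹ = adj(I−A) / det(I−A) ≈
  [   1.3592     0.0971]
  [   0.3883     1.4563]
Δx = (I − A)⁻¹ Δd with Δd having +60 in the Cement component and 0 elsewhere.
So Δx_F = L_FC · (+60), where L_FC = adj(I−A)_FC / det(I−A) = 0.05 / 0.5150.
Δx_F = 0.05 × (+60) / 0.5150 = 3.00 / 0.5150 ≈ 5.8.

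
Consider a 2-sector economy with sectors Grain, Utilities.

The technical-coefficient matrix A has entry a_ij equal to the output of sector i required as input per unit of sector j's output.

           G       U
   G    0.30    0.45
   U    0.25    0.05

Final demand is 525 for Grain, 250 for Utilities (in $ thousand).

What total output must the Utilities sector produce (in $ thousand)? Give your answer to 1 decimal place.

x_U = 554.3

I − A =
  [   0.70    -0.45]
  [  -0.25     0.95]
det(I−A) = (0.70)(0.95) − (-0.45)(-0.25) = 0.5525
adj(I−A) = [[0.95, 0.45], [0.25, 0.70]]
(I − A)⁻¹ = adj(I−A) / det(I−A) ≈
  [   1.7195     0.8145]
  [   0.4525     1.2670]
x = (I − A)⁻¹ d = adj(I−A)·d / det(I−A), with det(I−A) = 0.5525:
  x_G = (0.95·525 + 0.45·250) / 0.5525 = 611.25 / 0.5525 ≈ 1106.3
  x_U = (0.25·525 + 0.70·250) / 0.5525 = 306.25 / 0.5525 ≈ 554.3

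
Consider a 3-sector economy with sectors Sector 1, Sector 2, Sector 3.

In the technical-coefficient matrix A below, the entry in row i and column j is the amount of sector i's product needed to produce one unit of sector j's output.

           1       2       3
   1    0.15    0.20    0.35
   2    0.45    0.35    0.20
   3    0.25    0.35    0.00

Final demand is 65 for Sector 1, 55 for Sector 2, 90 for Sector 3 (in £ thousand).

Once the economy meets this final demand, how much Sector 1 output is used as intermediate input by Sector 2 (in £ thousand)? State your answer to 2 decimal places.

z_12 = 73.96

I − A =
  [   0.85    -0.20    -0.35]
  [  -0.45     0.65    -0.20]
  [  -0.25    -0.35     1.00]
Cofactors of I−A, C_ij = (−1)^(i+j)·(minor ij) (rows/columns in the sector order above):
  C_11 = (0.65)(1.00) − (-0.20)(-0.35) = 0.5800
  C_12 = −[(-0.45)(1.00) − (-0.20)(-0.25)] = 0.5000
  C_13 = (-0.45)(-0.35) − (0.65)(-0.25) = 0.3200
  C_21 = −[(-0.20)(1.00) − (-0.35)(-0.35)] = 0.3225
  C_22 = (0.85)(1.00) − (-0.35)(-0.25) = 0.7625
  C_23 = −[(0.85)(-0.35) − (-0.20)(-0.25)] = 0.3475
  C_31 = (-0.20)(-0.20) − (-0.35)(0.65) = 0.2675
  C_32 = −[(0.85)(-0.20) − (-0.35)(-0.45)] = 0.3275
  C_33 = (0.85)(0.65) − (-0.20)(-0.45) = 0.4625
det(I−A) = Σ_j (I−A)_1j·C_1j = (0.85)(0.5800) + (-0.20)(0.5000) + (-0.35)(0.3200) = 0.2810
adj(I−A) = Cᵀ =
  [ 0.5800   0.3225   0.2675]
  [ 0.5000   0.7625   0.3275]
  [ 0.3200   0.3475   0.4625]
(I − A)⁻¹ = adj(I−A) / det(I−A) ≈
  [   2.0641     1.1477     0.9520]
  [   1.7794     2.7135     1.1655]
  [   1.1388     1.2367     1.6459]
First solve x = (I − A)⁻¹ d = adj(I−A)·d / det(I−A); in particular x_2 = (0.5000·65 + 0.7625·55 + 0.3275·90) / 0.2810 = 103.9125 / 0.2810 ≈ 369.7954.
Intermediate flow from 1 to 2: z_12 = a_12 · x_2 = 0.20 × 103.9125 / 0.2810 = 20.7825 / 0.2810 ≈ 73.96.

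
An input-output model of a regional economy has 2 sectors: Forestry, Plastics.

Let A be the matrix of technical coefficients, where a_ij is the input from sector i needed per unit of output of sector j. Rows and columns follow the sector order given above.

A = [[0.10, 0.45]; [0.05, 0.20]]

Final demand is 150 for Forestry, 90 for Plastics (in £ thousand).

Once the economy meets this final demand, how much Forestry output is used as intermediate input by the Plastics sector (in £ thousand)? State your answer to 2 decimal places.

I − A =
  [   0.90    -0.45]
  [  -0.05     0.80]
det(I−A) = (0.90)(0.80) − (-0.45)(-0.05) = 0.6975
adj(I−A) = [[0.80, 0.45], [0.05, 0.90]]
(I − A)⁻¹ = adj(I−A) / det(I−A) ≈
  [   1.1470     0.6452]
  [   0.0717     1.2903]
First solve x = (I − A)⁻¹ d = adj(I−A)·d / det(I−A); in particular x_2 = (0.05·150 + 0.90·90) / 0.6975 = 88.50 / 0.6975 ≈ 126.8817.
Intermediate flow from 1 to 2: z_12 = a_12 · x_2 = 0.45 × 88.50 / 0.6975 = 39.825 / 0.6975 ≈ 57.10.

z_12 = 57.10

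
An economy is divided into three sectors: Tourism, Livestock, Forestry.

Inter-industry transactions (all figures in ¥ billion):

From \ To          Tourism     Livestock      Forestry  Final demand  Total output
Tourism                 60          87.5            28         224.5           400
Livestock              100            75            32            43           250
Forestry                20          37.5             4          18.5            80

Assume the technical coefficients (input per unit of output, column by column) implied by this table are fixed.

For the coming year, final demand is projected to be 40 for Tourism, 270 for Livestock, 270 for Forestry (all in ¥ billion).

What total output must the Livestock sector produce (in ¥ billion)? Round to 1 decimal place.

Technical coefficients a_ij = z_ij / X_j:
  a_TT = 60/400 = 0.15, a_LT = 100/400 = 0.25, a_FT = 20/400 = 0.05
  a_TL = 87.5/250 = 0.35, a_LL = 75/250 = 0.30, a_FL = 37.5/250 = 0.15
  a_TF = 28/80 = 0.35, a_LF = 32/80 = 0.40, a_FF = 4/80 = 0.05
I − A =
  [   0.85    -0.35    -0.35]
  [  -0.25     0.70    -0.40]
  [  -0.05    -0.15     0.95]
Cofactors of I−A, C_ij = (−1)^(i+j)·(minor ij) (rows/columns in the sector order above):
  C_11 = (0.70)(0.95) − (-0.40)(-0.15) = 0.6050
  C_12 = −[(-0.25)(0.95) − (-0.40)(-0.05)] = 0.2575
  C_13 = (-0.25)(-0.15) − (0.70)(-0.05) = 0.0725
  C_21 = −[(-0.35)(0.95) − (-0.35)(-0.15)] = 0.3850
  C_22 = (0.85)(0.95) − (-0.35)(-0.05) = 0.7900
  C_23 = −[(0.85)(-0.15) − (-0.35)(-0.05)] = 0.1450
  C_31 = (-0.35)(-0.40) − (-0.35)(0.70) = 0.3850
  C_32 = −[(0.85)(-0.40) − (-0.35)(-0.25)] = 0.4275
  C_33 = (0.85)(0.70) − (-0.35)(-0.25) = 0.5075
det(I−A) = Σ_j (I−A)_1j·C_1j = (0.85)(0.6050) + (-0.35)(0.2575) + (-0.35)(0.0725) = 0.39875
adj(I−A) = Cᵀ =
  [ 0.6050   0.3850   0.3850]
  [ 0.2575   0.7900   0.4275]
  [ 0.0725   0.1450   0.5075]
(I − A)⁻¹ = adj(I−A) / det(I−A) ≈
  [   1.5172     0.9655     0.9655]
  [   0.6458     1.9812     1.0721]
  [   0.1818     0.3636     1.2727]
x = (I − A)⁻¹ d = adj(I−A)·d / det(I−A), with det(I−A) = 0.39875:
  x_T = (0.6050·40 + 0.3850·270 + 0.3850·270) / 0.39875 = 232.10 / 0.39875 ≈ 582.1
  x_L = (0.2575·40 + 0.7900·270 + 0.4275·270) / 0.39875 = 339.025 / 0.39875 ≈ 850.2
  x_F = (0.0725·40 + 0.1450·270 + 0.5075·270) / 0.39875 = 179.075 / 0.39875 ≈ 449.1

x_L = 850.2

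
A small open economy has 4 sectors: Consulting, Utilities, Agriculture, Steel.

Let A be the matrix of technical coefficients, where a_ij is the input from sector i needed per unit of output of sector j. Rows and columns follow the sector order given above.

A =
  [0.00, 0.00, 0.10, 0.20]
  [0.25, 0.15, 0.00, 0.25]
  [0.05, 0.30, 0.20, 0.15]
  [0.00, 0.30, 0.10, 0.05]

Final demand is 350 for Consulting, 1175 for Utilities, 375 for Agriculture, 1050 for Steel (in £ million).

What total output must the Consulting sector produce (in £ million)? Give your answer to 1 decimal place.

I − A =
  [   1.00     0.00    -0.10    -0.20]
  [  -0.25     0.85     0.00    -0.25]
  [  -0.05    -0.30     0.80    -0.15]
  [   0.00    -0.30    -0.10     0.95]
Compute the cofactors C_ij = (−1)^(i+j)·(3×3 minor ij) of I−A; the adjugate is their transpose:
adj(I−A) = Cᵀ =
  [ 0.565750   0.087000   0.090250   0.156250]
  [ 0.187500   0.739250   0.053750   0.242500]
  [ 0.119125   0.333000   0.717500   0.226000]
  [ 0.071750   0.268500   0.092500   0.668250]
det(I−A) = Σ_j (I−A)_1j·C_1j = (1.00)(0.565750) + (0.00)(0.187500) + (-0.10)(0.119125) + (-0.20)(0.071750) = 0.5394875
(I − A)⁻¹ = adj(I−A) / det(I−A) ≈
  [   1.0487     0.1613     0.1673     0.2896]
  [   0.3476     1.3703     0.0996     0.4495]
  [   0.2208     0.6173     1.3300     0.4189]
  [   0.1330     0.4977     0.1715     1.2387]
x = (I − A)⁻¹ d = adj(I−A)·d / det(I−A), with det(I−A) = 0.5394875:
  x_C = (0.565750·350 + 0.087000·1175 + 0.090250·375 + 0.156250·1050) / 0.5394875 = 498.14375 / 0.5394875 ≈ 923.4
  x_U = (0.187500·350 + 0.739250·1175 + 0.053750·375 + 0.242500·1050) / 0.5394875 = 1209.025 / 0.5394875 ≈ 2241.1
  x_A = (0.119125·350 + 0.333000·1175 + 0.717500·375 + 0.226000·1050) / 0.5394875 = 939.33125 / 0.5394875 ≈ 1741.2
  x_S = (0.071750·350 + 0.268500·1175 + 0.092500·375 + 0.668250·1050) / 0.5394875 = 1076.95 / 0.5394875 ≈ 1996.2

x_C = 923.4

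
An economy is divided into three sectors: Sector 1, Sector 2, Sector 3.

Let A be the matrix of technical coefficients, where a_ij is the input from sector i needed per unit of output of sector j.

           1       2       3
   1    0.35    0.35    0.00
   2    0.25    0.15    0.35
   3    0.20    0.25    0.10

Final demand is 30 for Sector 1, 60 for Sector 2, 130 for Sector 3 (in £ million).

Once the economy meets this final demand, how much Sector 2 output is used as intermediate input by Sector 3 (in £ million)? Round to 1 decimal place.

z_23 = 84.5

I − A =
  [   0.65    -0.35     0.00]
  [  -0.25     0.85    -0.35]
  [  -0.20    -0.25     0.90]
Cofactors of I−A, C_ij = (−1)^(i+j)·(minor ij) (rows/columns in the sector order above):
  C_11 = (0.85)(0.90) − (-0.35)(-0.25) = 0.6775
  C_12 = −[(-0.25)(0.90) − (-0.35)(-0.20)] = 0.2950
  C_13 = (-0.25)(-0.25) − (0.85)(-0.20) = 0.2325
  C_21 = −[(-0.35)(0.90) − (0.00)(-0.25)] = 0.3150
  C_22 = (0.65)(0.90) − (0.00)(-0.20) = 0.5850
  C_23 = −[(0.65)(-0.25) − (-0.35)(-0.20)] = 0.2325
  C_31 = (-0.35)(-0.35) − (0.00)(0.85) = 0.1225
  C_32 = −[(0.65)(-0.35) − (0.00)(-0.25)] = 0.2275
  C_33 = (0.65)(0.85) − (-0.35)(-0.25) = 0.4650
det(I−A) = Σ_j (I−A)_1j·C_1j = (0.65)(0.6775) + (-0.35)(0.2950) + (0.00)(0.2325) = 0.337125
adj(I−A) = Cᵀ =
  [ 0.6775   0.3150   0.1225]
  [ 0.2950   0.5850   0.2275]
  [ 0.2325   0.2325   0.4650]
(I − A)⁻¹ = adj(I−A) / det(I−A) ≈
  [   2.0096     0.9344     0.3634]
  [   0.8750     1.7353     0.6748]
  [   0.6897     0.6897     1.3793]
First solve x = (I − A)⁻¹ d = adj(I−A)·d / det(I−A); in particular x_3 = (0.2325·30 + 0.2325·60 + 0.4650·130) / 0.337125 = 81.375 / 0.337125 ≈ 241.379.
Intermediate flow from 2 to 3: z_23 = a_23 · x_3 = 0.35 × 81.375 / 0.337125 = 28.48125 / 0.337125 ≈ 84.5.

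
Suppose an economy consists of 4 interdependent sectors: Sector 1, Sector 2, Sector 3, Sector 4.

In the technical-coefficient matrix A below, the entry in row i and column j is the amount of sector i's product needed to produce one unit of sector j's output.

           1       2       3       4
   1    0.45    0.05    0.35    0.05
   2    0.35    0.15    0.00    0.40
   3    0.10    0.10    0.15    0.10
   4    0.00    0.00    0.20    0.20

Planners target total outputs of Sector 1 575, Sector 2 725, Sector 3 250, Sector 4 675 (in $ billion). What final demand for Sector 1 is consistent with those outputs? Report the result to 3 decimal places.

d_1 = 158.750

I − A =
  [   0.55    -0.05    -0.35    -0.05]
  [  -0.35     0.85     0.00    -0.40]
  [  -0.10    -0.10     0.85    -0.10]
  [   0.00     0.00    -0.20     0.80]
d = (I − A) x:
  d_1 = (+0.55)·575 + (-0.05)·725 + (-0.35)·250 + (-0.05)·675 = 158.750
  d_2 = (-0.35)·575 + (+0.85)·725 + (+0.00)·250 + (-0.40)·675 = 145.000
  d_3 = (-0.10)·575 + (-0.10)·725 + (+0.85)·250 + (-0.10)·675 = 15.000
  d_4 = (+0.00)·575 + (+0.00)·725 + (-0.20)·250 + (+0.80)·675 = 490.000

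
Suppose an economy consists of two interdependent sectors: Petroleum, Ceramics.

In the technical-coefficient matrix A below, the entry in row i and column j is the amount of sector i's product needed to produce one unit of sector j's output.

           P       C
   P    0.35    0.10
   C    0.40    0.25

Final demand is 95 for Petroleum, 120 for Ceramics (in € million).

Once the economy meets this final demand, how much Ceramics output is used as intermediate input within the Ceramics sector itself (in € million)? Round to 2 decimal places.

z_CC = 64.80

I − A =
  [   0.65    -0.10]
  [  -0.40     0.75]
det(I−A) = (0.65)(0.75) − (-0.10)(-0.40) = 0.4475
adj(I−A) = [[0.75, 0.10], [0.40, 0.65]]
(I − A)⁻¹ = adj(I−A) / det(I−A) ≈
  [   1.6760     0.2235]
  [   0.8939     1.4525]
First solve x = (I − A)⁻¹ d = adj(I−A)·d / det(I−A); in particular x_C = (0.40·95 + 0.65·120) / 0.4475 = 116.00 / 0.4475 ≈ 259.2179.
Intermediate flow from C to C: z_CC = a_CC · x_C = 0.25 × 116.00 / 0.4475 = 29.00 / 0.4475 ≈ 64.80.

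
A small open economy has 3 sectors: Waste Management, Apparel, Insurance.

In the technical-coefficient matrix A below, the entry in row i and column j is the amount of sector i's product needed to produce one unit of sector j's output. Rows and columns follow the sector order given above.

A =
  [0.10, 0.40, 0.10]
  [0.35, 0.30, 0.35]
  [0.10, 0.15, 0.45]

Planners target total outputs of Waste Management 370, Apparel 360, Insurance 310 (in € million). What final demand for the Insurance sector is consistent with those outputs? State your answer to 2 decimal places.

I − A =
  [   0.90    -0.40    -0.10]
  [  -0.35     0.70    -0.35]
  [  -0.10    -0.15     0.55]
d = (I − A) x:
  d_W = (+0.90)·370 + (-0.40)·360 + (-0.10)·310 = 158.00
  d_A = (-0.35)·370 + (+0.70)·360 + (-0.35)·310 = 14.00
  d_I = (-0.10)·370 + (-0.15)·360 + (+0.55)·310 = 79.50

d_I = 79.50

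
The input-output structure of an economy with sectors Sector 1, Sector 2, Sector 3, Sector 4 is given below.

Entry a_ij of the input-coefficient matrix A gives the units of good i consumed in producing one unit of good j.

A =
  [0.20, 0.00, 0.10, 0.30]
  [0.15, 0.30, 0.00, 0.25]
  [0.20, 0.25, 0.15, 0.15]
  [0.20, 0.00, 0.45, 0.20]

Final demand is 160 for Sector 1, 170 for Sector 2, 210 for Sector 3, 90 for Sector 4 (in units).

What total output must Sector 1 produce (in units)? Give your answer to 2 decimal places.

I − A =
  [   0.80     0.00    -0.10    -0.30]
  [  -0.15     0.70     0.00    -0.25]
  [  -0.20    -0.25     0.85    -0.15]
  [  -0.20     0.00    -0.45     0.80]
Compute the cofactors C_ij = (−1)^(i+j)·(3×3 minor ij) of I−A; the adjugate is their transpose:
adj(I−A) = Cᵀ =
  [ 0.400625   0.053750   0.150500   0.195250]
  [ 0.156875   0.393000   0.127250   0.205500]
  [ 0.175500   0.145000   0.406000   0.187250]
  [ 0.198875   0.095000   0.266000   0.458250]
det(I−A) = Σ_j (I−A)_1j·C_1j = (0.80)(0.400625) + (0.00)(0.156875) + (-0.10)(0.175500) + (-0.30)(0.198875) = 0.2432875
(I − A)⁻¹ = adj(I−A) / det(I−A) ≈
  [   1.6467     0.2209     0.6186     0.8025]
  [   0.6448     1.6154     0.5230     0.8447]
  [   0.7214     0.5960     1.6688     0.7697]
  [   0.8174     0.3905     1.0934     1.8836]
x = (I − A)⁻¹ d = adj(I−A)·d / det(I−A), with det(I−A) = 0.2432875:
  x_1 = (0.400625·160 + 0.053750·170 + 0.150500·210 + 0.195250·90) / 0.2432875 = 122.415 / 0.2432875 ≈ 503.17
  x_2 = (0.156875·160 + 0.393000·170 + 0.127250·210 + 0.205500·90) / 0.2432875 = 137.1275 / 0.2432875 ≈ 563.64
  x_3 = (0.175500·160 + 0.145000·170 + 0.406000·210 + 0.187250·90) / 0.2432875 = 154.8425 / 0.2432875 ≈ 636.46
  x_4 = (0.198875·160 + 0.095000·170 + 0.266000·210 + 0.458250·90) / 0.2432875 = 145.0725 / 0.2432875 ≈ 596.30

x_1 = 503.17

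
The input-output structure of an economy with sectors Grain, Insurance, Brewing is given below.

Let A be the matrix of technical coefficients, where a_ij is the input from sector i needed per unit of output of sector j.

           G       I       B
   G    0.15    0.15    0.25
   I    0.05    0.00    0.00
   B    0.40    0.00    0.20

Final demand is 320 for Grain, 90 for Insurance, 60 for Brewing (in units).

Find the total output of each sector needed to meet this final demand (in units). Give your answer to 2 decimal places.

x_G = 490.94, x_I = 114.55, x_B = 320.47

I − A =
  [   0.85    -0.15    -0.25]
  [  -0.05     1.00     0.00]
  [  -0.40     0.00     0.80]
Cofactors of I−A, C_ij = (−1)^(i+j)·(minor ij) (rows/columns in the sector order above):
  C_11 = (1.00)(0.80) − (0.00)(0.00) = 0.8000
  C_12 = −[(-0.05)(0.80) − (0.00)(-0.40)] = 0.0400
  C_13 = (-0.05)(0.00) − (1.00)(-0.40) = 0.4000
  C_21 = −[(-0.15)(0.80) − (-0.25)(0.00)] = 0.1200
  C_22 = (0.85)(0.80) − (-0.25)(-0.40) = 0.5800
  C_23 = −[(0.85)(0.00) − (-0.15)(-0.40)] = 0.0600
  C_31 = (-0.15)(0.00) − (-0.25)(1.00) = 0.2500
  C_32 = −[(0.85)(0.00) − (-0.25)(-0.05)] = 0.0125
  C_33 = (0.85)(1.00) − (-0.15)(-0.05) = 0.8425
det(I−A) = Σ_j (I−A)_1j·C_1j = (0.85)(0.8000) + (-0.15)(0.0400) + (-0.25)(0.4000) = 0.5740
adj(I−A) = Cᵀ =
  [ 0.8000   0.1200   0.2500]
  [ 0.0400   0.5800   0.0125]
  [ 0.4000   0.0600   0.8425]
(I − A)⁻¹ = adj(I−A) / det(I−A) ≈
  [   1.3937     0.2091     0.4355]
  [   0.0697     1.0105     0.0218]
  [   0.6969     0.1045     1.4678]
x = (I − A)⁻¹ d = adj(I−A)·d / det(I−A), with det(I−A) = 0.5740:
  x_G = (0.8000·320 + 0.1200·90 + 0.2500·60) / 0.5740 = 281.80 / 0.5740 ≈ 490.94
  x_I = (0.0400·320 + 0.5800·90 + 0.0125·60) / 0.5740 = 65.75 / 0.5740 ≈ 114.55
  x_B = (0.4000·320 + 0.0600·90 + 0.8425·60) / 0.5740 = 183.95 / 0.5740 ≈ 320.47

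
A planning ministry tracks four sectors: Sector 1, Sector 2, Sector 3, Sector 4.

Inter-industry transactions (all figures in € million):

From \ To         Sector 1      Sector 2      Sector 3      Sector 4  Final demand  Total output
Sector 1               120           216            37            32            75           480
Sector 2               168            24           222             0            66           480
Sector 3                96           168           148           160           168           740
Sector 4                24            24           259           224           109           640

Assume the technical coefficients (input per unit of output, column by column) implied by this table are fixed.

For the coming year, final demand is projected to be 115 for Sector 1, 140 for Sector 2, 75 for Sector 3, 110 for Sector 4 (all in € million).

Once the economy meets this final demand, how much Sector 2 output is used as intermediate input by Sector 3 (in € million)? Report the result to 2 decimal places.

z_23 = 209.26

Technical coefficients a_ij = z_ij / X_j:
  a_11 = 120/480 = 0.25, a_21 = 168/480 = 0.35, a_31 = 96/480 = 0.20, a_41 = 24/480 = 0.05
  a_12 = 216/480 = 0.45, a_22 = 24/480 = 0.05, a_32 = 168/480 = 0.35, a_42 = 24/480 = 0.05
  a_13 = 37/740 = 0.05, a_23 = 222/740 = 0.30, a_33 = 148/740 = 0.20, a_43 = 259/740 = 0.35
  a_14 = 32/640 = 0.05, a_24 = 0/640 = 0.00, a_34 = 160/640 = 0.25, a_44 = 224/640 = 0.35
I − A =
  [   0.75    -0.45    -0.05    -0.05]
  [  -0.35     0.95    -0.30     0.00]
  [  -0.20    -0.35     0.80    -0.25]
  [  -0.05    -0.05    -0.35     0.65]
Compute the cofactors C_ij = (−1)^(i+j)·(3×3 minor ij) of I−A; the adjugate is their transpose:
adj(I−A) = Cᵀ =
  [ 0.338875   0.214750   0.136000   0.078375]
  [ 0.194125   0.311750   0.163000   0.077625]
  [ 0.219375   0.243750   0.357500   0.154375]
  [ 0.159125   0.171750   0.215500   0.322625]
det(I−A) = Σ_j (I−A)_1j·C_1j = (0.75)(0.338875) + (-0.45)(0.194125) + (-0.05)(0.219375) + (-0.05)(0.159125) = 0.147875
(I − A)⁻¹ = adj(I−A) / det(I−A) ≈
  [   2.2916     1.4522     0.9197     0.5300]
  [   1.3128     2.1082     1.1023     0.5249]
  [   1.4835     1.6484     2.4176     1.0440]
  [   1.0761     1.1615     1.4573     2.1817]
First solve x = (I − A)⁻¹ d = adj(I−A)·d / det(I−A); in particular x_3 = (0.219375·115 + 0.243750·140 + 0.357500·75 + 0.154375·110) / 0.147875 = 103.146875 / 0.147875 ≈ 697.5275.
Intermediate flow from 2 to 3: z_23 = a_23 · x_3 = 0.30 × 103.146875 / 0.147875 = 30.9440625 / 0.147875 ≈ 209.26.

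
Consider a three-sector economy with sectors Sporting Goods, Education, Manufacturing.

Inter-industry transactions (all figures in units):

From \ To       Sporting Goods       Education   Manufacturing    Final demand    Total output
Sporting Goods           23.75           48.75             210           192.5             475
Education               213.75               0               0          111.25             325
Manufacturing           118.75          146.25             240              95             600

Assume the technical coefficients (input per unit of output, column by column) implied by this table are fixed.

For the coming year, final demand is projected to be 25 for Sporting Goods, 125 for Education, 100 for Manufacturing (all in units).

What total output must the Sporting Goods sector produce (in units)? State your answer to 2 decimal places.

x_1 = 218.09

Technical coefficients a_ij = z_ij / X_j:
  a_11 = 23.75/475 = 0.05, a_21 = 213.75/475 = 0.45, a_31 = 118.75/475 = 0.25
  a_12 = 48.75/325 = 0.15, a_22 = 0/325 = 0.00, a_32 = 146.25/325 = 0.45
  a_13 = 210/600 = 0.35, a_23 = 0/600 = 0.00, a_33 = 240/600 = 0.40
I − A =
  [   0.95    -0.15    -0.35]
  [  -0.45     1.00     0.00]
  [  -0.25    -0.45     0.60]
Cofactors of I−A, C_ij = (−1)^(i+j)·(minor ij) (rows/columns in the sector order above):
  C_11 = (1.00)(0.60) − (0.00)(-0.45) = 0.6000
  C_12 = −[(-0.45)(0.60) − (0.00)(-0.25)] = 0.2700
  C_13 = (-0.45)(-0.45) − (1.00)(-0.25) = 0.4525
  C_21 = −[(-0.15)(0.60) − (-0.35)(-0.45)] = 0.2475
  C_22 = (0.95)(0.60) − (-0.35)(-0.25) = 0.4825
  C_23 = −[(0.95)(-0.45) − (-0.15)(-0.25)] = 0.4650
  C_31 = (-0.15)(0.00) − (-0.35)(1.00) = 0.3500
  C_32 = −[(0.95)(0.00) − (-0.35)(-0.45)] = 0.1575
  C_33 = (0.95)(1.00) − (-0.15)(-0.45) = 0.8825
det(I−A) = Σ_j (I−A)_1j·C_1j = (0.95)(0.6000) + (-0.15)(0.2700) + (-0.35)(0.4525) = 0.371125
adj(I−A) = Cᵀ =
  [ 0.6000   0.2475   0.3500]
  [ 0.2700   0.4825   0.1575]
  [ 0.4525   0.4650   0.8825]
(I − A)⁻¹ = adj(I−A) / det(I−A) ≈
  [   1.6167     0.6669     0.9431]
  [   0.7275     1.3001     0.4244]
  [   1.2193     1.2529     2.3779]
x = (I − A)⁻¹ d = adj(I−A)·d / det(I−A), with det(I−A) = 0.371125:
  x_1 = (0.6000·25 + 0.2475·125 + 0.3500·100) / 0.371125 = 80.9375 / 0.371125 ≈ 218.09
  x_2 = (0.2700·25 + 0.4825·125 + 0.1575·100) / 0.371125 = 82.8125 / 0.371125 ≈ 223.14
  x_3 = (0.4525·25 + 0.4650·125 + 0.8825·100) / 0.371125 = 157.6875 / 0.371125 ≈ 424.89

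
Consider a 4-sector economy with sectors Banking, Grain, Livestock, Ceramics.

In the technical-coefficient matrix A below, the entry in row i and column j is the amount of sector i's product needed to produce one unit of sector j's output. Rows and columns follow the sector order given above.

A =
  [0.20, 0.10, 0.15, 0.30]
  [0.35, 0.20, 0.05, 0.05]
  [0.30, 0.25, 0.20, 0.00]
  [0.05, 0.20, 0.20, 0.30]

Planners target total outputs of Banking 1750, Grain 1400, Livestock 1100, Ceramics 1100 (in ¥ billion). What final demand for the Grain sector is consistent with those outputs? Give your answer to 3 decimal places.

d_2 = 397.500

I − A =
  [   0.80    -0.10    -0.15    -0.30]
  [  -0.35     0.80    -0.05    -0.05]
  [  -0.30    -0.25     0.80     0.00]
  [  -0.05    -0.20    -0.20     0.70]
d = (I − A) x:
  d_1 = (+0.80)·1750 + (-0.10)·1400 + (-0.15)·1100 + (-0.30)·1100 = 765.000
  d_2 = (-0.35)·1750 + (+0.80)·1400 + (-0.05)·1100 + (-0.05)·1100 = 397.500
  d_3 = (-0.30)·1750 + (-0.25)·1400 + (+0.80)·1100 + (+0.00)·1100 = 5.000
  d_4 = (-0.05)·1750 + (-0.20)·1400 + (-0.20)·1100 + (+0.70)·1100 = 182.500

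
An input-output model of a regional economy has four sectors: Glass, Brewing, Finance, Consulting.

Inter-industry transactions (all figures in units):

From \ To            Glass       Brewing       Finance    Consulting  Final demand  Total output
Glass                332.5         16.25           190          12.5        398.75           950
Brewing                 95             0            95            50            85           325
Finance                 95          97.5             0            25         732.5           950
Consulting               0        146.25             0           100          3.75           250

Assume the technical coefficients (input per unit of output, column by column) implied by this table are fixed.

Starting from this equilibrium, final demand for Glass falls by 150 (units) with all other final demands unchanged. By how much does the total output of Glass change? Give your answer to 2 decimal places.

Technical coefficients a_ij = z_ij / X_j:
  a_11 = 332.5/950 = 0.35, a_21 = 95/950 = 0.10, a_31 = 95/950 = 0.10, a_41 = 0/950 = 0.00
  a_12 = 16.25/325 = 0.05, a_22 = 0/325 = 0.00, a_32 = 97.5/325 = 0.30, a_42 = 146.25/325 = 0.45
  a_13 = 190/950 = 0.20, a_23 = 95/950 = 0.10, a_33 = 0/950 = 0.00, a_43 = 0/950 = 0.00
  a_14 = 12.5/250 = 0.05, a_24 = 50/250 = 0.20, a_34 = 25/250 = 0.10, a_44 = 100/250 = 0.40
I − A =
  [   0.65    -0.05    -0.20    -0.05]
  [  -0.10     1.00    -0.10    -0.20]
  [  -0.10    -0.30     1.00    -0.10]
  [   0.00    -0.45     0.00     0.60]
Compute the cofactors C_ij = (−1)^(i+j)·(3×3 minor ij) of I−A; the adjugate is their transpose:
adj(I−A) = Cᵀ =
  [ 0.48750   0.09750   0.10725   0.09100]
  [ 0.06600   0.37800   0.05100   0.14000]
  [ 0.07350   0.15150   0.32625   0.11100]
  [ 0.04950   0.28350   0.03825   0.59900]
det(I−A) = Σ_j (I−A)_1j·C_1j = (0.65)(0.48750) + (-0.05)(0.06600) + (-0.20)(0.07350) + (-0.05)(0.04950) = 0.2964
(I − A)⁻¹ = adj(I−A) / det(I−A) ≈
  [   1.6447     0.3289     0.3618     0.3070]
  [   0.2227     1.2753     0.1721     0.4723]
  [   0.2480     0.5111     1.1007     0.3745]
  [   0.1670     0.9565     0.1290     2.0209]
Δx = (I − A)⁻¹ Δd with Δd having -150 in the Glass component and 0 elsewhere.
So Δx_1 = L_11 · (-150), where L_11 = adj(I−A)_11 / det(I−A) = 0.48750 / 0.2964.
Δx_1 = 0.48750 × (-150) / 0.2964 = -73.125 / 0.2964 ≈ -246.71.

Δx_1 = -246.71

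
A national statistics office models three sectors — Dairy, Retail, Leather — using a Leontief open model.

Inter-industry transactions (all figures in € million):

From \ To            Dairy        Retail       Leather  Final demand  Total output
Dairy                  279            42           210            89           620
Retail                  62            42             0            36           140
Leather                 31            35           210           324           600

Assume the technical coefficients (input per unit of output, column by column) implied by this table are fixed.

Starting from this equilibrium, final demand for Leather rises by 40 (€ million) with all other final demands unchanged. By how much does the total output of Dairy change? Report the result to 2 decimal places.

Δx_D = 46.72

Technical coefficients a_ij = z_ij / X_j:
  a_DD = 279/620 = 0.45, a_RD = 62/620 = 0.10, a_LD = 31/620 = 0.05
  a_DR = 42/140 = 0.30, a_RR = 42/140 = 0.30, a_LR = 35/140 = 0.25
  a_DL = 210/600 = 0.35, a_RL = 0/600 = 0.00, a_LL = 210/600 = 0.35
I − A =
  [   0.55    -0.30    -0.35]
  [  -0.10     0.70     0.00]
  [  -0.05    -0.25     0.65]
Cofactors of I−A, C_ij = (−1)^(i+j)·(minor ij) (rows/columns in the sector order above):
  C_11 = (0.70)(0.65) − (0.00)(-0.25) = 0.4550
  C_12 = −[(-0.10)(0.65) − (0.00)(-0.05)] = 0.0650
  C_13 = (-0.10)(-0.25) − (0.70)(-0.05) = 0.0600
  C_21 = −[(-0.30)(0.65) − (-0.35)(-0.25)] = 0.2825
  C_22 = (0.55)(0.65) − (-0.35)(-0.05) = 0.3400
  C_23 = −[(0.55)(-0.25) − (-0.30)(-0.05)] = 0.1525
  C_31 = (-0.30)(0.00) − (-0.35)(0.70) = 0.2450
  C_32 = −[(0.55)(0.00) − (-0.35)(-0.10)] = 0.0350
  C_33 = (0.55)(0.70) − (-0.30)(-0.10) = 0.3550
det(I−A) = Σ_j (I−A)_1j·C_1j = (0.55)(0.4550) + (-0.30)(0.0650) + (-0.35)(0.0600) = 0.20975
adj(I−A) = Cᵀ =
  [ 0.4550   0.2825   0.2450]
  [ 0.0650   0.3400   0.0350]
  [ 0.0600   0.1525   0.3550]
(I − A)⁻¹ = adj(I−A) / det(I−A) ≈
  [   2.1692     1.3468     1.1681]
  [   0.3099     1.6210     0.1669]
  [   0.2861     0.7271     1.6925]
Δx = (I − A)⁻¹ Δd with Δd having +40 in the Leather component and 0 elsewhere.
So Δx_D = L_DL · (+40), where L_DL = adj(I−A)_DL / det(I−A) = 0.2450 / 0.20975.
Δx_D = 0.2450 × (+40) / 0.20975 = 9.80 / 0.20975 ≈ 46.72.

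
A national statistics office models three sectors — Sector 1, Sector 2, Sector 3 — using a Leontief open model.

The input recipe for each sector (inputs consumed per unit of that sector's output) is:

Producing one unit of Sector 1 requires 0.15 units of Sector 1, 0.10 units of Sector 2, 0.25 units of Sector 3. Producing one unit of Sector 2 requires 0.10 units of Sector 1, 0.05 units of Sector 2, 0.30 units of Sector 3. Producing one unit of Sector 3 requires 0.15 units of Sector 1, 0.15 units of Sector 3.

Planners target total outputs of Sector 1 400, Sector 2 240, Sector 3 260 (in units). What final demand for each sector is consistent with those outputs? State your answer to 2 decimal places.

d_1 = 277.00, d_2 = 188.00, d_3 = 49.00

I − A =
  [   0.85    -0.10    -0.15]
  [  -0.10     0.95     0.00]
  [  -0.25    -0.30     0.85]
d = (I − A) x:
  d_1 = (+0.85)·400 + (-0.10)·240 + (-0.15)·260 = 277.00
  d_2 = (-0.10)·400 + (+0.95)·240 + (+0.00)·260 = 188.00
  d_3 = (-0.25)·400 + (-0.30)·240 + (+0.85)·260 = 49.00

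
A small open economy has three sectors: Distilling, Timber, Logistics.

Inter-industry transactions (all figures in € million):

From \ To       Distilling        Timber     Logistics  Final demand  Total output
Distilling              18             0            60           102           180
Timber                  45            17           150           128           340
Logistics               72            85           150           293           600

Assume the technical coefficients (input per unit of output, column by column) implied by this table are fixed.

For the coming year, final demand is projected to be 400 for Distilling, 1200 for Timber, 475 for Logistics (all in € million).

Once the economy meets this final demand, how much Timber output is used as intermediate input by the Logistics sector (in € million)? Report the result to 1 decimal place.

Technical coefficients a_ij = z_ij / X_j:
  a_DD = 18/180 = 0.10, a_TD = 45/180 = 0.25, a_LD = 72/180 = 0.40
  a_DT = 0/340 = 0.00, a_TT = 17/340 = 0.05, a_LT = 85/340 = 0.25
  a_DL = 60/600 = 0.10, a_TL = 150/600 = 0.25, a_LL = 150/600 = 0.25
I − A =
  [   0.90     0.00    -0.10]
  [  -0.25     0.95    -0.25]
  [  -0.40    -0.25     0.75]
Cofactors of I−A, C_ij = (−1)^(i+j)·(minor ij) (rows/columns in the sector order above):
  C_11 = (0.95)(0.75) − (-0.25)(-0.25) = 0.6500
  C_12 = −[(-0.25)(0.75) − (-0.25)(-0.40)] = 0.2875
  C_13 = (-0.25)(-0.25) − (0.95)(-0.40) = 0.4425
  C_21 = −[(0.00)(0.75) − (-0.10)(-0.25)] = 0.0250
  C_22 = (0.90)(0.75) − (-0.10)(-0.40) = 0.6350
  C_23 = −[(0.90)(-0.25) − (0.00)(-0.40)] = 0.2250
  C_31 = (0.00)(-0.25) − (-0.10)(0.95) = 0.0950
  C_32 = −[(0.90)(-0.25) − (-0.10)(-0.25)] = 0.2500
  C_33 = (0.90)(0.95) − (0.00)(-0.25) = 0.8550
det(I−A) = Σ_j (I−A)_1j·C_1j = (0.90)(0.6500) + (0.00)(0.2875) + (-0.10)(0.4425) = 0.54075
adj(I−A) = Cᵀ =
  [ 0.6500   0.0250   0.0950]
  [ 0.2875   0.6350   0.2500]
  [ 0.4425   0.2250   0.8550]
(I − A)⁻¹ = adj(I−A) / det(I−A) ≈
  [   1.2020     0.0462     0.1757]
  [   0.5317     1.1743     0.4623]
  [   0.8183     0.4161     1.5811]
First solve x = (I − A)⁻¹ d = adj(I−A)·d / det(I−A); in particular x_L = (0.4425·400 + 0.2250·1200 + 0.8550·475) / 0.54075 = 853.125 / 0.54075 ≈ 1577.670.
Intermediate flow from T to L: z_TL = a_TL · x_L = 0.25 × 853.125 / 0.54075 = 213.28125 / 0.54075 ≈ 394.4.

z_TL = 394.4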